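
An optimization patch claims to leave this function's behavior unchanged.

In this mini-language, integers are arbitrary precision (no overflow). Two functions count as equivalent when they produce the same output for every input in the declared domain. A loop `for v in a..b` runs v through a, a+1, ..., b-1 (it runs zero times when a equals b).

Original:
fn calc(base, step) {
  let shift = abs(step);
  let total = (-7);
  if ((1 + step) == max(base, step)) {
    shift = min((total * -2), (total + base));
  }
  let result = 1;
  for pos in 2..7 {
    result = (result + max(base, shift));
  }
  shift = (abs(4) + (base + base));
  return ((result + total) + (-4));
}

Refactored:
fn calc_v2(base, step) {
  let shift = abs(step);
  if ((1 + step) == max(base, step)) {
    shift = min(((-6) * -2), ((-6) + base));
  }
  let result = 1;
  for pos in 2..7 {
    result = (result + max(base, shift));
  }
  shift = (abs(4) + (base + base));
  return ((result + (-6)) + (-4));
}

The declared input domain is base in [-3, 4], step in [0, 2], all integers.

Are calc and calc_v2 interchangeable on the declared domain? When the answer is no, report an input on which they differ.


Consider the input base=-3, step=0.
calc: shift=0, then total=-7, then ((1 + step) == max(base, step)) is false, then result=1, then (pos=2), then result=1, then (pos=3), then result=1, then (pos=4), then result=1, then (pos=5), then result=1, then (pos=6), then result=1, then shift=-2, then returns -10
calc_v2: shift=0, then ((1 + step) == max(base, step)) is false, then result=1, then (pos=2), then result=1, then (pos=3), then result=1, then (pos=4), then result=1, then (pos=5), then result=1, then (pos=6), then result=1, then shift=-2, then returns -9
-10 against -9: the behavior changed.
verdict: not equivalent; witness: base=-3, step=0


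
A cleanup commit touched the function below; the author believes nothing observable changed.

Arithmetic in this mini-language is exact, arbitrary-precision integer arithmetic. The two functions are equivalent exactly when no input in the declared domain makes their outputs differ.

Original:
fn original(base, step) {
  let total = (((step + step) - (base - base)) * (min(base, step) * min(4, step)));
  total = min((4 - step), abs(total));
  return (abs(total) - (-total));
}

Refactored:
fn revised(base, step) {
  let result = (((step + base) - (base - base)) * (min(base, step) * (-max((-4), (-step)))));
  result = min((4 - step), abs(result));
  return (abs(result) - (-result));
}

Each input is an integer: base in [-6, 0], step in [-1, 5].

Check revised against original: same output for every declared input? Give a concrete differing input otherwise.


Try base=-3, step=3.
original: total = -54; total = 1; return 2
revised: result = 0; result = 0; return 0
2 != 0, so the rewrite changes behavior.
verdict: not equivalent; witness: base=-3, step=3


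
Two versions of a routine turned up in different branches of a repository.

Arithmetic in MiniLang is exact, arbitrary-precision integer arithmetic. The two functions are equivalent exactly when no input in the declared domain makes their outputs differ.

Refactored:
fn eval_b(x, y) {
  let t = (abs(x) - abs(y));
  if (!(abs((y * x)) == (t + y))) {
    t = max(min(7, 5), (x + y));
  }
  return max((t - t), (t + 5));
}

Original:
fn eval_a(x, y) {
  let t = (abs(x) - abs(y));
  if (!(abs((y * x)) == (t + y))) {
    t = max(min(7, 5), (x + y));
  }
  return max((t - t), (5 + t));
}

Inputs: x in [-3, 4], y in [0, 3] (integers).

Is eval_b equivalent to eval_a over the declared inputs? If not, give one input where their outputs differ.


Although same computation, different form, 32/32 inputs agree.
verdict: equivalent


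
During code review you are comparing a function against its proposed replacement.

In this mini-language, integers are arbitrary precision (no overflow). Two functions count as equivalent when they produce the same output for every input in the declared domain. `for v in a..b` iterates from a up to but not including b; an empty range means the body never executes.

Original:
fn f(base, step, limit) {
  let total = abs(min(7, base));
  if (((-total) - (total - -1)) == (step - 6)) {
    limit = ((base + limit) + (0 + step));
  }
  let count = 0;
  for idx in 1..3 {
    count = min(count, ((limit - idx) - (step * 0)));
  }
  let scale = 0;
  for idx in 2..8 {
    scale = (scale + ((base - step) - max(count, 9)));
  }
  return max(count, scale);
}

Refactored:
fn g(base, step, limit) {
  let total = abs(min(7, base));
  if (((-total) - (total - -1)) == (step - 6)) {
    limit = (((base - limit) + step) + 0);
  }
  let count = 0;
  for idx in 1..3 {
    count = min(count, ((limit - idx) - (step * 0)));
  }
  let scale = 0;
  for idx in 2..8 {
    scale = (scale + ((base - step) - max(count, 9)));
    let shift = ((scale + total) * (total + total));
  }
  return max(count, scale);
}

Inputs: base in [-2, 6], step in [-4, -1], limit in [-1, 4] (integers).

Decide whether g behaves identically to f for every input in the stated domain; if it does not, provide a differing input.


Evaluate both at base=3, step=-1, limit=-1.
f: total := 3 | (((-total) - (total - -1)) == (step - 6)): true | limit := 1 | count := 0 | iter idx=1: | count := 0 | iter idx=2: | count := -1 | scale := 0 | iter idx=2: | scale := -5 | iter idx=3: | scale := -10 | iter idx=4: | scale := -15 | iter idx=5: | scale := -20 | iter idx=6: | scale := -25 | iter idx=7: | scale := -30 | result -1
g: total := 3 | (((-total) - (total - -1)) == (step - 6)): true | limit := 3 | count := 0 | iter idx=1: | count := 0 | iter idx=2: | count := 0 | scale := 0 | iter idx=2: | scale := -5 | shift := -12 | iter idx=3: | scale := -10 | shift := -42 | iter idx=4: | scale := -15 | shift := -72 | iter idx=5: | scale := -20 | shift := -102 | iter idx=6: | scale := -25 | shift := -132 | iter idx=7: | scale := -30 | shift := -162 | result 0
-1 and 0 differ, so these are not the same function on this domain.
verdict: not equivalent; witness: base=3, step=-1, limit=-1


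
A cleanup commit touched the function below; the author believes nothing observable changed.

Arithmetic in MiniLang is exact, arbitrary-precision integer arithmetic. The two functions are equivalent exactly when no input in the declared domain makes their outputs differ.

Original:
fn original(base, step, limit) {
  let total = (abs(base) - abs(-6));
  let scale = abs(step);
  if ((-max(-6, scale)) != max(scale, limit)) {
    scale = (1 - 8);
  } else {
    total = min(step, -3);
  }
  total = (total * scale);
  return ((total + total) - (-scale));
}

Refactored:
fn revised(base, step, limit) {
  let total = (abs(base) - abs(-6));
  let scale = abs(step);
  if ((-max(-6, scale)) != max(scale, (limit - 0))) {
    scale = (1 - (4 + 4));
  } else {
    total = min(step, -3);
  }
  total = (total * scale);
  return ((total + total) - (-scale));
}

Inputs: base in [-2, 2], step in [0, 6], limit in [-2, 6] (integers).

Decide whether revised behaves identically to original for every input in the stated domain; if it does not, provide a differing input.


Reading the diff, among the changes: arithmetic usage differs; and constant usage differs.
As a probe, take base=2, step=0, limit=1: original runs total=-4, then scale=0, then ((-max(-6, scale)) != max(scale, limit)) is true, then scale=-7, then total=28, then returns 49; revised runs total=-4, then scale=0, then ((-max(-6, scale)) != max(scale, (limit - 0))) is true, then scale=-7, then total=28, then returns 49; both end at 49.
Every one of the 315 inputs gives matching results.
verdict: equivalent


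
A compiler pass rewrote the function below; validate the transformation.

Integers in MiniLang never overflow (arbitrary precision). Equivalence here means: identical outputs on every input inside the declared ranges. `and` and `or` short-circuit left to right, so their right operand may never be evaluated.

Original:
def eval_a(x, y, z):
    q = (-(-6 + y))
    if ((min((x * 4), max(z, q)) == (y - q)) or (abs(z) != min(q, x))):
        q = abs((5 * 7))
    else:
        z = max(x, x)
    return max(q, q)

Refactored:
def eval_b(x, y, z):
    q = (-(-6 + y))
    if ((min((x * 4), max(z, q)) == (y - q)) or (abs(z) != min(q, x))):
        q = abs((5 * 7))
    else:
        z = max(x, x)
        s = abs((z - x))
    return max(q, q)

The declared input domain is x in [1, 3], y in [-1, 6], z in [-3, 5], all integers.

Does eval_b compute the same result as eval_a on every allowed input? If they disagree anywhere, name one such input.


Behavior is preserved: although statement counts differ, and arithmetic usage differs, and min/max/abs usage differs, and local variable names differ, the outputs never diverge.
As a probe, take x=1, y=6, z=3: eval_a runs q=0, then ((min((x * 4), max(z, q)) == (y - q)) or (abs(z) != min(q, x))) is true, then q=35, then returns 35; eval_b runs q=0, then ((min((x * 4), max(z, q)) == (y - q)) or (abs(z) != min(q, x))) is true, then q=35, then returns 35; both end at 35.
Across all 216 domain points the two functions coincide.
verdict: equivalent


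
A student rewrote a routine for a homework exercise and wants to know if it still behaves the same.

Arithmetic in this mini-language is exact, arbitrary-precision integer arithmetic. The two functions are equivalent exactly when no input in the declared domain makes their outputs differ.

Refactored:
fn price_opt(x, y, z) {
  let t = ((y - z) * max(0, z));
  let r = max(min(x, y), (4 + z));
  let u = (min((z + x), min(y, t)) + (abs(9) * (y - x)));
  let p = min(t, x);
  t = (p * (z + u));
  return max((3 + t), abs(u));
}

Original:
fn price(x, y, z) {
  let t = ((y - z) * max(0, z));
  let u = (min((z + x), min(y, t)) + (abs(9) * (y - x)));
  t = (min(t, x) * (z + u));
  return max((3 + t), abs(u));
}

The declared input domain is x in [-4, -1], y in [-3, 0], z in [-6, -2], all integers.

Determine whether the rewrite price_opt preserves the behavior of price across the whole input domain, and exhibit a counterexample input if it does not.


Side by side, the visible changes include: local variable names differ; arithmetic usage differs; constant usage differs; statement counts differ; min/max/abs usage differs.
One worked example (x=-3, y=-1, z=-3) — price: t := 0 | u := 12 | t := -27 | result 12; price_opt: t := 0 | r := 1 | u := 12 | p := -3 | t := -27 | result 12; agreement on 12.
An exhaustive pass over the 80 declared inputs shows identical outputs.
verdict: equivalent


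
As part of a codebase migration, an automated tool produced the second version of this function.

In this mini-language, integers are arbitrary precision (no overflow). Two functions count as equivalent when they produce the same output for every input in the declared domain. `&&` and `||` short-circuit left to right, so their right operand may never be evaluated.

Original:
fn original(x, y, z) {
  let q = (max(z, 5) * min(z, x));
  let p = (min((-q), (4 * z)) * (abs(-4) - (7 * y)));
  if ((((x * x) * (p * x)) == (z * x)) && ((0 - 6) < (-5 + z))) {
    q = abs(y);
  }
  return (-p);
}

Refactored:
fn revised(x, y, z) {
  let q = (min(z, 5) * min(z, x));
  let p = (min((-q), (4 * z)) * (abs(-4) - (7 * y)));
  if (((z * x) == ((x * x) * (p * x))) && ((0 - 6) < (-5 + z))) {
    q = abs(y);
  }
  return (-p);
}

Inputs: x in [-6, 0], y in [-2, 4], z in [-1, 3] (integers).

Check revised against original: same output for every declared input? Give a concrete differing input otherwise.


There is a counterexample at x=-6, y=-2, z=-1: 72 on one side, 108 on the other.
original: q := -30 | p := -72 | ((((x * x) * (p * x)) == (z * x)) && ((0 - 6) < (-5 + z))): false | result 72
revised: q := 6 | p := -108 | (((z * x) == ((x * x) * (p * x))) && ((0 - 6) < (-5 + z))): false | result 108
verdict: not equivalent; witness: x=-6, y=-2, z=-1


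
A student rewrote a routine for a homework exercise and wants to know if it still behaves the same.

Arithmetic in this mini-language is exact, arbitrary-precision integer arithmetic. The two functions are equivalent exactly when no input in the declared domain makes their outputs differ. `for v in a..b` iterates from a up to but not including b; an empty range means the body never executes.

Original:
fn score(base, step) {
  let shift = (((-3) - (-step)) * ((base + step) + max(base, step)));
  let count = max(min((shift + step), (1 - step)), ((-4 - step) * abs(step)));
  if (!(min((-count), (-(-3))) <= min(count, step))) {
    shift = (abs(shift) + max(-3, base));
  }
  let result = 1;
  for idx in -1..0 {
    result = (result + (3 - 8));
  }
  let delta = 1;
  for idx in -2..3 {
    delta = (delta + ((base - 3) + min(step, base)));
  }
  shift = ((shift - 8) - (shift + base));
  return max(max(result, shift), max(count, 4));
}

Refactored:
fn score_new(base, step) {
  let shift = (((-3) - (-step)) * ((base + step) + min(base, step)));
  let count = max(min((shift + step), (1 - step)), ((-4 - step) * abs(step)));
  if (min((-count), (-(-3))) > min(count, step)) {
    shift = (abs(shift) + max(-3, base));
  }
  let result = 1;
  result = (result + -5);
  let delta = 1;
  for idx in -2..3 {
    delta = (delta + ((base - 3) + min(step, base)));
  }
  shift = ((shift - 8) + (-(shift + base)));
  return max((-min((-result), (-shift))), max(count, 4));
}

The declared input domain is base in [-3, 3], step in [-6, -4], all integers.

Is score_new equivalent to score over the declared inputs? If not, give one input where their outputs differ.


The rewrite breaks on base=2, step=-5, where the results are 5 and 6.
score: shift=8, then count=5, then (!(min((-count), (-(-3))) <= min(count, step))) is false, then result=1, then (idx=-1), then result=-4, then delta=1, then (idx=-2), then delta=-5, then (idx=-1), then delta=-11, then (idx=0), then delta=-17, then (idx=1), then delta=-23, then (idx=2), then delta=-29, then shift=-10, then returns 5
score_new: shift=64, then count=6, then (min((-count), (-(-3))) > min(count, step)) is false, then result=1, then result=-4, then delta=1, then (idx=-2), then delta=-5, then (idx=-1), then delta=-11, then (idx=0), then delta=-17, then (idx=1), then delta=-23, then (idx=2), then delta=-29, then shift=-10, then returns 6
verdict: not equivalent; witness: base=2, step=-5


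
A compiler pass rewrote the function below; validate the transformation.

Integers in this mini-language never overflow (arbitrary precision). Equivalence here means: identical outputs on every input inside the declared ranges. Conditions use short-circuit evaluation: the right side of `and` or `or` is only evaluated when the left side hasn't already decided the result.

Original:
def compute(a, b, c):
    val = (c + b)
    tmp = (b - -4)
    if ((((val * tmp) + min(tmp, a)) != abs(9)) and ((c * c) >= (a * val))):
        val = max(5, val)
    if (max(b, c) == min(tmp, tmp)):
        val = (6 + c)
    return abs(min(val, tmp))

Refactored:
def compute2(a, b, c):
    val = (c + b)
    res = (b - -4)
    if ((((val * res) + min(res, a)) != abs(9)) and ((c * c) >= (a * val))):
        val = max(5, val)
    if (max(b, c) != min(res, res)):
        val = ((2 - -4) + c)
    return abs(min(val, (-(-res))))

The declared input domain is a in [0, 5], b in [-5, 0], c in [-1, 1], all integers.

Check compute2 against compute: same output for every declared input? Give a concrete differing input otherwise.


Evaluate both at a=2, b=0, c=1.
compute: val = 1; tmp = 4; ((((val * tmp) + min(tmp, a)) != abs(9)) and ((c * c) >= (a * val))) -> false; (max(b, c) == min(tmp, tmp)) -> false; return 1
compute2: val = 1; res = 4; ((((val * res) + min(res, a)) != abs(9)) and ((c * c) >= (a * val))) -> false; (max(b, c) != min(res, res)) -> true; val = 7; return 4
1 and 4 differ, so these are not the same function on this domain.
verdict: not equivalent; witness: a=2, b=0, c=1


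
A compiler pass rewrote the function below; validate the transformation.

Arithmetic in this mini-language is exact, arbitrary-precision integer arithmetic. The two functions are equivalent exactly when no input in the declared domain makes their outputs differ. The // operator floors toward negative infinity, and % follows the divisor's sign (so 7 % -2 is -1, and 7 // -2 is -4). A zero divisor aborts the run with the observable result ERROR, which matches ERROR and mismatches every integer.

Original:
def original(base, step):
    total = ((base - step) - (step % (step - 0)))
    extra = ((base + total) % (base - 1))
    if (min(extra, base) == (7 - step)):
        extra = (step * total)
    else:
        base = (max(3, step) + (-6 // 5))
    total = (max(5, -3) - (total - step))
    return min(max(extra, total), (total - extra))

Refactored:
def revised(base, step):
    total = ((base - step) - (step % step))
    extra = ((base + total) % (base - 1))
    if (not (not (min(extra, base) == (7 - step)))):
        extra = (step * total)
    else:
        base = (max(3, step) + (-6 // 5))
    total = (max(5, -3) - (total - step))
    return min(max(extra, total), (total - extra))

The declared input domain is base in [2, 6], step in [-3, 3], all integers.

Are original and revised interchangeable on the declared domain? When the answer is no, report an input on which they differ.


Reading the diff, among the changes: constant usage differs, and boolean connective usage differs, and arithmetic usage differs.
One worked example (base=5, step=2) — original: total=3, then extra=0, then (min(extra, base) == (7 - step)) is false, then base=1, then total=4, then returns 4; revised: total=3, then extra=0, then (not (not (min(extra, base) == (7 - step)))) is false, then base=1, then total=4, then returns 4; agreement on 4.
An exhaustive pass over the 35 declared inputs shows identical outputs.
verdict: equivalent


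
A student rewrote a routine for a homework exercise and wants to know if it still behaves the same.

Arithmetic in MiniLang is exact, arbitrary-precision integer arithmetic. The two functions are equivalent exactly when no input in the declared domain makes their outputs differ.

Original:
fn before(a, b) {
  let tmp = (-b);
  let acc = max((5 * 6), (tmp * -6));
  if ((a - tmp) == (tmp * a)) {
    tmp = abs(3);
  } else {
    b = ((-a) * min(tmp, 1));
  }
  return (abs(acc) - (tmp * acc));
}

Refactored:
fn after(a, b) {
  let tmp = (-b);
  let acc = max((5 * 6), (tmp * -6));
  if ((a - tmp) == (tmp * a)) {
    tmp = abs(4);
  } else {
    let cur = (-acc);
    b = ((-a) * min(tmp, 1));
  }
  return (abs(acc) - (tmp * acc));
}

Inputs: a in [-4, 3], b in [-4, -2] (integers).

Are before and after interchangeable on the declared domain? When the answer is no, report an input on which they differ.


Run the pair on a=-2, b=-2.
before: tmp=2, then acc=30, then ((a - tmp) == (tmp * a)) is true, then tmp=3, then returns -60
after: tmp=2, then acc=30, then ((a - tmp) == (tmp * a)) is true, then tmp=4, then returns -90
-60 against -90: the behavior changed.
verdict: not equivalent; witness: a=-2, b=-2


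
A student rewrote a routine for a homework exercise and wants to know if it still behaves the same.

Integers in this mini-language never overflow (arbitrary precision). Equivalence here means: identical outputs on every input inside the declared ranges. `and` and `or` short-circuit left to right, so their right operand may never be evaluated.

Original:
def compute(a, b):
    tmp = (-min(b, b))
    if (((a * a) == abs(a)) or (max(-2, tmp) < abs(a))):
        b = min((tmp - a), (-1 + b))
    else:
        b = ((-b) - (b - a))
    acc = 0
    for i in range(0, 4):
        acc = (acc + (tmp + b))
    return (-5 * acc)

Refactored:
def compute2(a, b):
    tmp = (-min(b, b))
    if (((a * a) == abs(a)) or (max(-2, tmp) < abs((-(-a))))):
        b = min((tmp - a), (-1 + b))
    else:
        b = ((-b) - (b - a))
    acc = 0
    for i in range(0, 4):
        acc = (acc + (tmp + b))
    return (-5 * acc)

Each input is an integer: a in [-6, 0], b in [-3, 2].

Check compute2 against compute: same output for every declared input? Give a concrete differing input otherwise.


This is a faithful refactor — same computation, different form, but the computed results match everywhere.
One worked example (a=-5, b=0) — compute: tmp := 0 | (((a * a) == abs(a)) or (max(-2, tmp) < abs(a))): true | b := -1 | acc := 0 | iter i=0: | acc := -1 | iter i=1: | acc := -2 | iter i=2: | acc := -3 | iter i=3: | acc := -4 | result 20; compute2: tmp := 0 | (((a * a) == abs(a)) or (max(-2, tmp) < abs((-(-a))))): true | b := -1 | acc := 0 | iter i=0: | acc := -1 | iter i=1: | acc := -2 | iter i=2: | acc := -3 | iter i=3: | acc := -4 | result 20; agreement on 20.
Every one of the 42 inputs gives matching results.
verdict: equivalent


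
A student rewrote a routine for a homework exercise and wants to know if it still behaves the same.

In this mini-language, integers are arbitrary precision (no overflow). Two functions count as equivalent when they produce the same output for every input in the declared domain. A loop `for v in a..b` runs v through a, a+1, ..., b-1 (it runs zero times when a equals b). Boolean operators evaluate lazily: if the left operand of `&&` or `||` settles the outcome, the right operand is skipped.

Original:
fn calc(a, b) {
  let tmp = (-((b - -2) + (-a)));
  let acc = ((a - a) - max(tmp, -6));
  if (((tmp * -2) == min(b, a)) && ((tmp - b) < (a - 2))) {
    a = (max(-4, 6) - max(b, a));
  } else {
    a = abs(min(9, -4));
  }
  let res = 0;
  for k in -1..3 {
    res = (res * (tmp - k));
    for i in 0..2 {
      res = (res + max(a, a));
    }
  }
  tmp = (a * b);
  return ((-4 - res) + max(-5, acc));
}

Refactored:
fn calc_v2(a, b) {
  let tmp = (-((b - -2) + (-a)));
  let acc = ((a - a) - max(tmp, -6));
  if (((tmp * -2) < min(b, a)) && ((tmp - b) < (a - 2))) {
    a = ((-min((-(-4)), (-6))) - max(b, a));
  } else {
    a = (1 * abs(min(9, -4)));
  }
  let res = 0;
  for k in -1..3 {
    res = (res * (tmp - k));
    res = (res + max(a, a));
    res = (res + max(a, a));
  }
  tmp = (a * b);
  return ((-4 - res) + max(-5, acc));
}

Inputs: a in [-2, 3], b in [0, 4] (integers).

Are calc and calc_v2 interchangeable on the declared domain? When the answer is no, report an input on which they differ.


a=3, b=1 yields -12 from calc but -10 from calc_v2.
verdict: not equivalent; witness: a=3, b=1


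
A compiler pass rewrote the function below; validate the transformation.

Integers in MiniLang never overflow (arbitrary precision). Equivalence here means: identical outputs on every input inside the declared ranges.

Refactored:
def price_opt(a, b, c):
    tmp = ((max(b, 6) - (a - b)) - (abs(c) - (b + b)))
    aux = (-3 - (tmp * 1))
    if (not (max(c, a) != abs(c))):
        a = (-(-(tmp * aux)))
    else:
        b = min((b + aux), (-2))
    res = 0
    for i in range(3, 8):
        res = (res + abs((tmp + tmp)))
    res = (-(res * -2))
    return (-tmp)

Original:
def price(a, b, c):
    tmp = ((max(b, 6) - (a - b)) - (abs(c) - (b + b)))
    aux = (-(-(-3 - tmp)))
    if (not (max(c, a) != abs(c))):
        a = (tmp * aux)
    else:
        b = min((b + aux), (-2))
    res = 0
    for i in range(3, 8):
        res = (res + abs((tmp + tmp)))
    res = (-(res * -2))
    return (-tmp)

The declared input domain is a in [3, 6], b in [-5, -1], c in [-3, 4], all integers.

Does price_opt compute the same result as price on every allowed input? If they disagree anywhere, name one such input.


Although constant usage differs, plus arithmetic usage differs, 160/160 inputs agree.
verdict: equivalent


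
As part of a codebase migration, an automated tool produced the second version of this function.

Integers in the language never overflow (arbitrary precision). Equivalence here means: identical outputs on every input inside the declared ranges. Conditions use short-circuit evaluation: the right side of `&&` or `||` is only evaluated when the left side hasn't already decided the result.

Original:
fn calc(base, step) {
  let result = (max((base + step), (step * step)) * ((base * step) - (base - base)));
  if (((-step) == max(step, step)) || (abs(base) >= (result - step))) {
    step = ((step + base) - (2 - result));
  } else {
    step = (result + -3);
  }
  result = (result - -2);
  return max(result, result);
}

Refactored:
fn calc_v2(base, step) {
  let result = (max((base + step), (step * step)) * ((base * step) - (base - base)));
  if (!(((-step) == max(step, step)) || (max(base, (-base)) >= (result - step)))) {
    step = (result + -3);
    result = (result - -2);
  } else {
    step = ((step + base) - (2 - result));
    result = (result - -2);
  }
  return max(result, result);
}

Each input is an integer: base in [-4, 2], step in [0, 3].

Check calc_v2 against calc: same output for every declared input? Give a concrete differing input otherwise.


The two versions differ — the changes include constant usage differs, plus statement counts differ, plus boolean connective usage differs, plus arithmetic usage differs, plus min/max/abs usage differs.
Tracing base=0, step=3: calc: result = 0; (((-step) == max(step, step)) || (abs(base) >= (result - step))) -> true; step = 1; result = 2; return 2 | calc_v2: result = 0; (!(((-step) == max(step, step)) || (max(base, (-base)) >= (result - step)))) -> false; step = 1; result = 2; return 2 — matching result 2.
Every one of the 28 inputs gives matching results.
verdict: equivalent


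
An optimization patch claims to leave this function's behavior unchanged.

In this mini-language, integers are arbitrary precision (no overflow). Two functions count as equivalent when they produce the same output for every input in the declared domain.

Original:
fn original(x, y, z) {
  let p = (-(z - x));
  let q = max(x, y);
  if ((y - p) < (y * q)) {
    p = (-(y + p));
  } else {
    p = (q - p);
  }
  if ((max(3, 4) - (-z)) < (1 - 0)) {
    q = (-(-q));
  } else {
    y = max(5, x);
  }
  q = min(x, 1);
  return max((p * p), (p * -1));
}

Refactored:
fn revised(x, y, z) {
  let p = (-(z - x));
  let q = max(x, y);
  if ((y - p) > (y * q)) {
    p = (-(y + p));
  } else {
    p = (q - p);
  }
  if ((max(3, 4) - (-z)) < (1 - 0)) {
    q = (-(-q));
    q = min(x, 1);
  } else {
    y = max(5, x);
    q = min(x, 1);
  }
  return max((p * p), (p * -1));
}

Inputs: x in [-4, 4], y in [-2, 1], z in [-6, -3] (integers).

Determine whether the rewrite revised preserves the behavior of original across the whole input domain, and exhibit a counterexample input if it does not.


Evaluate both at x=-4, y=-2, z=-6.
original: p=2, then q=-2, then ((y - p) < (y * q)) is true, then p=0, then ((max(3, 4) - (-z)) < (1 - 0)) is true, then q=-2, then q=-4, then returns 0
revised: p=2, then q=-2, then ((y - p) > (y * q)) is false, then p=-4, then ((max(3, 4) - (-z)) < (1 - 0)) is true, then q=-2, then q=-4, then returns 16
0 != 16, so the rewrite changes behavior.
verdict: not equivalent; witness: x=-4, y=-2, z=-6


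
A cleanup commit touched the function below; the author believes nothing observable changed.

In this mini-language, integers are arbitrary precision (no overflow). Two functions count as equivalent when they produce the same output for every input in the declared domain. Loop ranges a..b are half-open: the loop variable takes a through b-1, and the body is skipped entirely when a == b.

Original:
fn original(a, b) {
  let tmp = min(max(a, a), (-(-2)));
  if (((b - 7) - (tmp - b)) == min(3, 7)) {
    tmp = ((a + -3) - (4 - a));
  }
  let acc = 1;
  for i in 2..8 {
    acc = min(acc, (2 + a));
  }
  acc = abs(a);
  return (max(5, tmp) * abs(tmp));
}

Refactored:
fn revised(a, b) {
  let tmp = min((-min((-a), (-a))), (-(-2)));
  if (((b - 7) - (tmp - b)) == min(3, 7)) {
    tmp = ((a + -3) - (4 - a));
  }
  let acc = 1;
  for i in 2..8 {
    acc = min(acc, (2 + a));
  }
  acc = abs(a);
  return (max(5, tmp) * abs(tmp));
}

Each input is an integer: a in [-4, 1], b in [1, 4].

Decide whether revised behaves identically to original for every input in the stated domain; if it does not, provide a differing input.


Although min/max/abs usage differs, 24/24 inputs agree.
verdict: equivalent


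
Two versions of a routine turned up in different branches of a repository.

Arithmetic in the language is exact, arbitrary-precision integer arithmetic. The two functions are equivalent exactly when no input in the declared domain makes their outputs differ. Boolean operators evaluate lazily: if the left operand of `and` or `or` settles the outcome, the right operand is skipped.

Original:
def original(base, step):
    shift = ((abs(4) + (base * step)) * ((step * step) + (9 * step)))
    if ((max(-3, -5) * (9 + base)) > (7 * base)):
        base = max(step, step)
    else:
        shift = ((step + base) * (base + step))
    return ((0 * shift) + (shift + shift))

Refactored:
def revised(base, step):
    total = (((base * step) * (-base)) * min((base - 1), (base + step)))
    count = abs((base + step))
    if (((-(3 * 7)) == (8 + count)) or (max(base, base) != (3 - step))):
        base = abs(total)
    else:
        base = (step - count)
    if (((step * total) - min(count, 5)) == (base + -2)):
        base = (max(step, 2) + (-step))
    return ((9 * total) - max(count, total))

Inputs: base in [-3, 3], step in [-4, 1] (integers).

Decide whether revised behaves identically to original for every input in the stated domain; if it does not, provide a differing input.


At base=-3, step=-4: original gives -640, revised gives -2275.
verdict: not equivalent; witness: base=-3, step=-4


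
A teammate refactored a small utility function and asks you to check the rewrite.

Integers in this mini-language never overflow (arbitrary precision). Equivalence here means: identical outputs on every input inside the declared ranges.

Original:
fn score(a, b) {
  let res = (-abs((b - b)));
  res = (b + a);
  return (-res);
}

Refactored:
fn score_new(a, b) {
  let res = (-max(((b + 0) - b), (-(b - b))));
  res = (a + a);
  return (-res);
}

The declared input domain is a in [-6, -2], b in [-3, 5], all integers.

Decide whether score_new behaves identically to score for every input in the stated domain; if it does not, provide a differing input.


On input a=-6, b=-3, score returns 9 while score_new returns 12.
verdict: not equivalent; witness: a=-6, b=-3


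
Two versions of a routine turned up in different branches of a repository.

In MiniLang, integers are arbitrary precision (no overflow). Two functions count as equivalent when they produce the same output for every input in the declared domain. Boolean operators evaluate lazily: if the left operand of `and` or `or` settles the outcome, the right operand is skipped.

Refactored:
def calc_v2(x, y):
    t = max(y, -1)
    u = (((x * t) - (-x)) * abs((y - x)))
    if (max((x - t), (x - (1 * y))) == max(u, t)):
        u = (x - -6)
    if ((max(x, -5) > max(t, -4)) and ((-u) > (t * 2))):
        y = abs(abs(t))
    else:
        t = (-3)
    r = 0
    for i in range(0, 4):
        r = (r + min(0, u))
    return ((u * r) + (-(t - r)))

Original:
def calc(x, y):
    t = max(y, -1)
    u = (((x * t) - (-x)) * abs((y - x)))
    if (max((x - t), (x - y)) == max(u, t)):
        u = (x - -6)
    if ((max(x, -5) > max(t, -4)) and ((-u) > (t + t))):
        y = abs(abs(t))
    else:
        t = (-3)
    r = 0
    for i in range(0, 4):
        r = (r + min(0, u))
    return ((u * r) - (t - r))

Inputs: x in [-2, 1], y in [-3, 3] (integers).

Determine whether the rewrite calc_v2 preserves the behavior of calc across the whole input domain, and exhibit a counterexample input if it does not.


Behavior is preserved: although arithmetic usage differs; also constant usage differs, the outputs never diverge.
Tracing x=-1, y=-1: calc: t becomes -1; next u becomes 0; next (max((x - t), (x - y)) == max(u, t)) evaluates to true; next u becomes 5; next ((max(x, -5) > max(t, -4)) and ((-u) > (t + t))) evaluates to false; next t becomes -3; next r becomes 0; next at i=0:; next r becomes 0; next at i=1:; next r becomes 0; next at i=2:; next r becomes 0; next at i=3:; next r becomes 0; next final value 3 | calc_v2: t becomes -1; next u becomes 0; next (max((x - t), (x - (1 * y))) == max(u, t)) evaluates to true; next u becomes 5; next ((max(x, -5) > max(t, -4)) and ((-u) > (t * 2))) evaluates to false; next t becomes -3; next r becomes 0; next at i=0:; next r becomes 0; next at i=1:; next r becomes 0; next at i=2:; next r becomes 0; next at i=3:; next r becomes 0; next final value 3 — matching result 3.
Sweeping the whole domain (28 inputs) finds no disagreement.
verdict: equivalent


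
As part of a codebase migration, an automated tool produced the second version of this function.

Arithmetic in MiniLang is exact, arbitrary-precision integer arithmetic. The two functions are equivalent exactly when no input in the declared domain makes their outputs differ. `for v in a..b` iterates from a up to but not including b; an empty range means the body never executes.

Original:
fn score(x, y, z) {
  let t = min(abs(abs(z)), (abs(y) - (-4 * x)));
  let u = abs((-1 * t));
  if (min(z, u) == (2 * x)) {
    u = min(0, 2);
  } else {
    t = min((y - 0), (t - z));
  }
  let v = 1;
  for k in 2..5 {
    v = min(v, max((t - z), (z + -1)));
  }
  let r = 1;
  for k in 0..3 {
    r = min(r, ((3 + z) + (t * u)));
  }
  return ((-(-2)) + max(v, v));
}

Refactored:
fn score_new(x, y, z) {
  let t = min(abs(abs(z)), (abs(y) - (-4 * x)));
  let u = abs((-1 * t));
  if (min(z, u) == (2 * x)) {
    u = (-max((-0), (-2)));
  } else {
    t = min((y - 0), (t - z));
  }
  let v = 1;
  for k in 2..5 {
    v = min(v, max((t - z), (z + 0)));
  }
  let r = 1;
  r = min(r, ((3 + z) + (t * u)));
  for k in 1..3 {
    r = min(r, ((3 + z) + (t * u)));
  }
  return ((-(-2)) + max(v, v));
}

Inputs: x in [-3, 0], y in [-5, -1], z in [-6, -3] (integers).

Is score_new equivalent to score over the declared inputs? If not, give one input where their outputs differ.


On input x=-3, y=-2, z=-3, score returns -2 while score_new returns -1.
verdict: not equivalent; witness: x=-3, y=-2, z=-3


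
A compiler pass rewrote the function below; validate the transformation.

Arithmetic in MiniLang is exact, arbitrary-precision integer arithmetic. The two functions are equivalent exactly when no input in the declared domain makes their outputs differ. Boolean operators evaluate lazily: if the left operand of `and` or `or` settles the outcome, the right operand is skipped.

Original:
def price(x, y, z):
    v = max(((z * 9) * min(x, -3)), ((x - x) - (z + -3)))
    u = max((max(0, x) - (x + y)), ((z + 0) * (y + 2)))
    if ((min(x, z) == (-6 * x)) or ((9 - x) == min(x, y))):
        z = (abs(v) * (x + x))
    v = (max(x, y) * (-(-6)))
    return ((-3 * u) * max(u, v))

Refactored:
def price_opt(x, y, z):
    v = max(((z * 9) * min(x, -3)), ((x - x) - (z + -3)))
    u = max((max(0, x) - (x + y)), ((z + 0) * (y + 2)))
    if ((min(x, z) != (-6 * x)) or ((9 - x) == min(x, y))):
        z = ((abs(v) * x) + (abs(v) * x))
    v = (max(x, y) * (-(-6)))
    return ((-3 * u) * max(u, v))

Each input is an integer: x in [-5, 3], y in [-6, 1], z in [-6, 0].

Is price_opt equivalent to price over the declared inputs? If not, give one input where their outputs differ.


Equivalent. The suspicious edit (`(min(x, z) == (-6 * x))` became `(min(x, z) != (-6 * x))`) never changes the result for any input inside the declared domain.
An exhaustive pass over the 504 declared inputs shows identical outputs.
One worked example (x=1, y=-6, z=-4) — price: v becomes 108; next u becomes 16; next ((min(x, z) == (-6 * x)) or ((9 - x) == min(x, y))) evaluates to false; next v becomes 6; next final value -768; price_opt: v becomes 108; next u becomes 16; next ((min(x, z) != (-6 * x)) or ((9 - x) == min(x, y))) evaluates to true; next z becomes 216; next v becomes 6; next final value -768; agreement on -768.
verdict: equivalent


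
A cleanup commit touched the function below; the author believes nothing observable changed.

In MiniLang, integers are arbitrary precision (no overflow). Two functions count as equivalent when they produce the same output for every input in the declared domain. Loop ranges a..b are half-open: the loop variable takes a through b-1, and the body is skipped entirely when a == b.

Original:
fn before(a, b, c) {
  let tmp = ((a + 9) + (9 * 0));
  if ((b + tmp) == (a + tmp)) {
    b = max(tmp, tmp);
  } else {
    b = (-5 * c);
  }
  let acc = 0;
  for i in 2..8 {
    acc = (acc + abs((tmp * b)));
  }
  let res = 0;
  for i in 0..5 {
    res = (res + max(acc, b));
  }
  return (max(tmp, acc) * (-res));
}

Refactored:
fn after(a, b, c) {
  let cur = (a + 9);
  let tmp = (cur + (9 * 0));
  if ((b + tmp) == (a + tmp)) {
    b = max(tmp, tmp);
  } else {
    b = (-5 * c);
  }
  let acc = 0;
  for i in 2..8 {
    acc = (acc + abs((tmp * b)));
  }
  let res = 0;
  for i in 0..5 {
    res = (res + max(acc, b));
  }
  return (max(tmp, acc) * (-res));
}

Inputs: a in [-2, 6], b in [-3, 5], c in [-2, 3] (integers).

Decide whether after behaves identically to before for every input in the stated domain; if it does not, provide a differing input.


Differences: local variable names differ; statement counts differ — yet all 486 inputs agree.
verdict: equivalent


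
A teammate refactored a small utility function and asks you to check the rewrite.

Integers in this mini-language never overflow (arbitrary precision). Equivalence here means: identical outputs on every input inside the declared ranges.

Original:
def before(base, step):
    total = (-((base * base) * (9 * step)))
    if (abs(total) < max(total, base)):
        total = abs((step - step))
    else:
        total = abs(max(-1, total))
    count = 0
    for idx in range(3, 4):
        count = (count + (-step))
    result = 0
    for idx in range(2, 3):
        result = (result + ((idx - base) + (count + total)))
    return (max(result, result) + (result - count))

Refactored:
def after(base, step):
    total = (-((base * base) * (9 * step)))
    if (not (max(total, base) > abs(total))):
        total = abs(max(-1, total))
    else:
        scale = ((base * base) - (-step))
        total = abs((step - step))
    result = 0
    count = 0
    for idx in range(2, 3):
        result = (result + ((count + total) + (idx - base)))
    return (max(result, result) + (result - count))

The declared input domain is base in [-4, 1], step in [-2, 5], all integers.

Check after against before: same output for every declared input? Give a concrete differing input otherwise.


These are not equivalent — on base=-4, step=-2 the outputs split (590 vs 588).
before: total=288, then (abs(total) < max(total, base)) is false, then total=288, then count=0, then (idx=3), then count=2, then result=0, then (idx=2), then result=296, then returns 590
after: total=288, then (not (max(total, base) > abs(total))) is true, then total=288, then result=0, then count=0, then (idx=2), then result=294, then returns 588
verdict: not equivalent; witness: base=-4, step=-2


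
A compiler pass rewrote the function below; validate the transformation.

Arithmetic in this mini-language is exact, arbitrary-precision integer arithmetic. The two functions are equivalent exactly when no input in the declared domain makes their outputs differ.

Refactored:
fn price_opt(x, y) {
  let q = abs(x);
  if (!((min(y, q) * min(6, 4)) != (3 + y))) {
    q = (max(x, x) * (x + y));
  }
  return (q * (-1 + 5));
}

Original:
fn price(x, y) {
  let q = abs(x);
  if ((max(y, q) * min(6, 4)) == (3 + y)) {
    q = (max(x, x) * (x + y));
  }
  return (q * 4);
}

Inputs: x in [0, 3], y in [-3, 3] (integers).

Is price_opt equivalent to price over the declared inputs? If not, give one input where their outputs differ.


Take x=2, y=1.
price: q := 2 | ((max(y, q) * min(6, 4)) == (3 + y)): false | result 8
price_opt: q := 2 | (!((min(y, q) * min(6, 4)) != (3 + y))): true | q := 6 | result 24
8 vs 24 — the two versions disagree here.
verdict: not equivalent; witness: x=2, y=1


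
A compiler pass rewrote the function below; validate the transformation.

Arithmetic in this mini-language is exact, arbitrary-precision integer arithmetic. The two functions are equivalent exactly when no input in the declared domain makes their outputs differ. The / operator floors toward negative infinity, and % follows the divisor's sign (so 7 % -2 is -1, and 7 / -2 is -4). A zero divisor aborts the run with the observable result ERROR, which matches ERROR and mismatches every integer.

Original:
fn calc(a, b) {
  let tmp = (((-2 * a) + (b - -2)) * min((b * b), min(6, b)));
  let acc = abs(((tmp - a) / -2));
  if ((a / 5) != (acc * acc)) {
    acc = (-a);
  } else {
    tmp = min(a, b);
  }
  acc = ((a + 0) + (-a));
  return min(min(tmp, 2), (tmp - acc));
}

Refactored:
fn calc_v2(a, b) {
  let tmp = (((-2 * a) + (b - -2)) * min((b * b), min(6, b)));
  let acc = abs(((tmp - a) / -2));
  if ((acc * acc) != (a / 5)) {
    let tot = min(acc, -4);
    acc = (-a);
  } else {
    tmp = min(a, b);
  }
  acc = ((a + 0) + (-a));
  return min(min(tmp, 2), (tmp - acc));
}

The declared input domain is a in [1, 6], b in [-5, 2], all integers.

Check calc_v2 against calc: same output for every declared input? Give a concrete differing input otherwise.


Side by side, the visible changes include: constant usage differs, plus local variable names differ, plus min/max/abs usage differs, plus statement counts differ.
As a probe, take a=4, b=2: calc runs tmp becomes -8; next acc becomes 6; next ((a / 5) != (acc * acc)) evaluates to true; next acc becomes -4; next acc becomes 0; next final value -8; calc_v2 runs tmp becomes -8; next acc becomes 6; next ((acc * acc) != (a / 5)) evaluates to true; next tot becomes -4; next acc becomes -4; next acc becomes 0; next final value -8; both end at -8.
Checked all 48 inputs in the declared domain: the outputs agree on every one.
verdict: equivalent
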